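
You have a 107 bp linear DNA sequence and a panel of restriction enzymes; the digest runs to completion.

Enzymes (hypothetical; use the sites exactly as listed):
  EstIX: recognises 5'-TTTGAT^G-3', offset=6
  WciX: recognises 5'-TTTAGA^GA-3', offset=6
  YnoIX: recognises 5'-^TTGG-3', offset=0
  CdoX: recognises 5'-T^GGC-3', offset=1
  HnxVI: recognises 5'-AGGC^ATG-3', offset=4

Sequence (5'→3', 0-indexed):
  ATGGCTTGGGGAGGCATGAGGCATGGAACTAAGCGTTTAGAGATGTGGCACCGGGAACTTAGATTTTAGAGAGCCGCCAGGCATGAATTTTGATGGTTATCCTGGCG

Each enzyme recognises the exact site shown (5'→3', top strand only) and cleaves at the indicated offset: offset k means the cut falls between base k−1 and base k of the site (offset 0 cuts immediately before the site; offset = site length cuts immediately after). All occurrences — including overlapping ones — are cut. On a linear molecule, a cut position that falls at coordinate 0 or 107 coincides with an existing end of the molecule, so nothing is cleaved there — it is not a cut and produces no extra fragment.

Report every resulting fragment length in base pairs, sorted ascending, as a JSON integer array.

[2,3,4,5,7,9,10,12,12,19,24]

Per-enzyme occurrences:
  EstIX (TTTGATG, off=6): starts [88] → cuts [94]
  WciX (TTTAGAGA, off=6): starts [35, 64] → cuts [41, 70]
  YnoIX (TTGG, off=0): starts [5] → cuts [5]
  CdoX (TGGC, off=1): starts [1, 45, 102] → cuts [2, 46, 103]
  HnxVI (AGGCATG, off=4): starts [11, 18, 78] → cuts [15, 22, 82]

Pooled cuts: [2, 5, 15, 22, 41, 46, 70, 82, 94, 103]

Fragment lengths:
  [0,2): 2 bp
  [2,5): 3 bp
  [5,15): 10 bp
  [15,22): 7 bp
  [22,41): 19 bp
  [41,46): 5 bp
  [46,70): 24 bp
  [70,82): 12 bp
  [82,94): 12 bp
  [94,103): 9 bp
  [103,107): 4 bp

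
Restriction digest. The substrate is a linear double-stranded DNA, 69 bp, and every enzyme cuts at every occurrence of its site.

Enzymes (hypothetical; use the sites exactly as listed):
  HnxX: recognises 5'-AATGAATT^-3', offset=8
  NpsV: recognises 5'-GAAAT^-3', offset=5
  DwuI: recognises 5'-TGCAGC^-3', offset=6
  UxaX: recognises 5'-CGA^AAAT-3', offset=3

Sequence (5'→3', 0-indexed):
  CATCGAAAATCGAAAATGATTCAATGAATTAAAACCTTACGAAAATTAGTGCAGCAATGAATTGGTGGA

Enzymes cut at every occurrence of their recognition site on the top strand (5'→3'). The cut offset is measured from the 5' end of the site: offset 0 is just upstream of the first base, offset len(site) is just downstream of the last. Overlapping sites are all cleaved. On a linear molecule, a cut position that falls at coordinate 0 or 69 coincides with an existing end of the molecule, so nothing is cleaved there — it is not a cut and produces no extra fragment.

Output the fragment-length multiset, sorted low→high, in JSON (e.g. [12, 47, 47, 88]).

[6,6,7,8,12,13,17]

Site scan:
  HnxX (AATGAATT, off=8): starts [22, 55] → cuts [30, 63]
  NpsV (GAAAT, off=5): no sites
  DwuI (TGCAGC, off=6): starts [49] → cuts [55]
  UxaX (CGAAAAT, off=3): starts [3, 10, 39] → cuts [6, 13, 42]

All cut coordinates (distinct, sorted): [6, 13, 30, 42, 55, 63]

Fragments:
  [0,6): 6 bp
  [6,13): 7 bp
  [13,30): 17 bp
  [30,42): 12 bp
  [42,55): 13 bp
  [55,63): 8 bp
  [63,69): 6 bp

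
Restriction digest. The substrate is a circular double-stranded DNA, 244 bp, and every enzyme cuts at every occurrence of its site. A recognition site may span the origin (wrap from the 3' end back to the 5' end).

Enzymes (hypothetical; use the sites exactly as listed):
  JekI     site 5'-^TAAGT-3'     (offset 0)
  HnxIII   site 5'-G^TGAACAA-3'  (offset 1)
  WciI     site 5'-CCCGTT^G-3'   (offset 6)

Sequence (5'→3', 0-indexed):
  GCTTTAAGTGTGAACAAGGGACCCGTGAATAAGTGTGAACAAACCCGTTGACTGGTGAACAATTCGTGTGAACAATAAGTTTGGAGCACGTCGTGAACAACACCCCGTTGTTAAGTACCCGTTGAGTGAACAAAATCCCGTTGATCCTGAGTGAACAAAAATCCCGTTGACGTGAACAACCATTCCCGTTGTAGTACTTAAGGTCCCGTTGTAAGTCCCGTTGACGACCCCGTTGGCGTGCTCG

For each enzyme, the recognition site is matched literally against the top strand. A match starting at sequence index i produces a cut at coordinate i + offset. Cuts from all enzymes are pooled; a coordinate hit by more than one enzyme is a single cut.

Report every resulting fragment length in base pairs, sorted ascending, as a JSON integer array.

Site scan:
  JekI (TAAGT, off=0): starts [4, 29, 75, 111, 211] → cuts [4, 29, 75, 111, 211]
  HnxIII (GTGAACAA, off=1): starts [9, 34, 54, 67, 92, 125, 150, 171] → cuts [10, 35, 55, 68, 93, 126, 151, 172]
  WciI (CCCGTTG, off=6): starts [43, 103, 117, 136, 162, 184, 204, 216, 228] → cuts [49, 109, 123, 142, 168, 190, 210, 222, 234]

Pooled cuts: [4, 10, 29, 35, 49, 55, 68, 75, 93, 109, 111, 123, 126, 142, 151, 168, 172, 190, 210, 211, 222, 234]

Fragment lengths:
  4→10: 6 bp
  10→29: 19 bp
  29→35: 6 bp
  35→49: 14 bp
  49→55: 6 bp
  55→68: 13 bp
  68→75: 7 bp
  75→93: 18 bp
  93→109: 16 bp
  109→111: 2 bp
  111→123: 12 bp
  123→126: 3 bp
  126→142: 16 bp
  142→151: 9 bp
  151→168: 17 bp
  168→172: 4 bp
  172→190: 18 bp
  190→210: 20 bp
  210→211: 1 bp
  211→222: 11 bp
  222→234: 12 bp
  234→4 (wrap): 244-234+4 = 14 bp

[1,2,3,4,6,6,6,7,9,11,12,12,13,14,14,16,16,17,18,18,19,20]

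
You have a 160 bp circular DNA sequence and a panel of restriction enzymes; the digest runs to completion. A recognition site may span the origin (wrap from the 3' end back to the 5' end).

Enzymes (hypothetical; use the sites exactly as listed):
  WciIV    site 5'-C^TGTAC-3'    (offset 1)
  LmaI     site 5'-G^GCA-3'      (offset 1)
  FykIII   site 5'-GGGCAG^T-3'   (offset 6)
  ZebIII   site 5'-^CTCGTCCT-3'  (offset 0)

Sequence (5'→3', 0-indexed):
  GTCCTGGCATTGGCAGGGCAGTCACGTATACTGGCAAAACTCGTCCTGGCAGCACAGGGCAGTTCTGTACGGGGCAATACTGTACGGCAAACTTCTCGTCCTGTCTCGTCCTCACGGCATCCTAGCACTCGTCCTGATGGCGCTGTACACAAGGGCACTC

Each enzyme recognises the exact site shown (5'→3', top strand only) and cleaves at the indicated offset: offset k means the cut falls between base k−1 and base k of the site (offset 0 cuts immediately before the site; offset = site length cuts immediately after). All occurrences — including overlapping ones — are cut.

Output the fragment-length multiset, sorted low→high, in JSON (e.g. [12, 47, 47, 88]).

[3,3,4,4,5,6,6,6,7,8,8,9,9,10,10,11,11,12,12,16]

Per-enzyme occurrences:
  WciIV (CTGTAC, off=1): starts [64, 79, 142] → cuts [65, 80, 143]
  LmaI (GGCA, off=1): starts [5, 11, 16, 32, 47, 57, 72, 85, 115, 153] → cuts [6, 12, 17, 33, 48, 58, 73, 86, 116, 154]
  FykIII (GGGCAGT, off=6): starts [15, 56] → cuts [21, 62]
  ZebIII (CTCGTCCT, off=0): starts [39, 94, 104, 127, 157] → cuts [39, 94, 104, 127, 157]

All cut coordinates (distinct, sorted): [6, 12, 17, 21, 33, 39, 48, 58, 62, 65, 73, 80, 86, 94, 104, 116, 127, 143, 154, 157]

Fragment lengths:
  6→12: 6 bp
  12→17: 5 bp
  17→21: 4 bp
  21→33: 12 bp
  33→39: 6 bp
  39→48: 9 bp
  48→58: 10 bp
  58→62: 4 bp
  62→65: 3 bp
  65→73: 8 bp
  73→80: 7 bp
  80→86: 6 bp
  86→94: 8 bp
  94→104: 10 bp
  104→116: 12 bp
  116→127: 11 bp
  127→143: 16 bp
  143→154: 11 bp
  154→157: 3 bp
  157→6 (wrap): 160-157+6 = 9 bp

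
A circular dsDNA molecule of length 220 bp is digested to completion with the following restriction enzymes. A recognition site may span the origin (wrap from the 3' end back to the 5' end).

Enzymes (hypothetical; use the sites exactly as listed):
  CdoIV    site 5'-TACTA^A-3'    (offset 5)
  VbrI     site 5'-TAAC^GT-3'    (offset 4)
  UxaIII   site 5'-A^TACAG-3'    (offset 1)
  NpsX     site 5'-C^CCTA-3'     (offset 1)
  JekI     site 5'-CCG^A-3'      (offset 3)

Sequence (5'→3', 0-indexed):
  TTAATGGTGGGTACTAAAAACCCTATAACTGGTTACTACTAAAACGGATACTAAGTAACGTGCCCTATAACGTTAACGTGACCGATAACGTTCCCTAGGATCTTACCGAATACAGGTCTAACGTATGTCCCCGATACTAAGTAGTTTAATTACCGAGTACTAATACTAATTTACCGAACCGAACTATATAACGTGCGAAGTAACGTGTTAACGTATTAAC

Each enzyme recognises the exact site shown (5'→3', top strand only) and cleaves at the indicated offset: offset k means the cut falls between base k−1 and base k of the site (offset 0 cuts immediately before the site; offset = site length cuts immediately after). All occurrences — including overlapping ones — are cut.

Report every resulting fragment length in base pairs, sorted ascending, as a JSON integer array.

[2,4,4,5,5,5,6,6,6,6,7,7,8,8,8,11,11,12,12,12,15,16,20,24]

Site scan:
  CdoIV (TACTAA, off=5): starts [11, 36, 48, 134, 157, 163] → cuts [16, 41, 53, 139, 162, 168]
  VbrI (TAACGT, off=4): starts [55, 67, 73, 85, 118, 188, 200, 208] → cuts [59, 71, 77, 89, 122, 192, 204, 212]
  UxaIII (ATACAG, off=1): starts [109] → cuts [110]
  NpsX (CCCTA, off=1): starts [20, 62, 92] → cuts [21, 63, 93]
  JekI (CCGA, off=3): starts [81, 105, 130, 152, 173, 178] → cuts [84, 108, 133, 155, 176, 181]

All cut coordinates (distinct, sorted): [16, 21, 41, 53, 59, 63, 71, 77, 84, 89, 93, 108, 110, 122, 133, 139, 155, 162, 168, 176, 181, 192, 204, 212]

Fragment lengths:
  16→21: 5 bp
  21→41: 20 bp
  41→53: 12 bp
  53→59: 6 bp
  59→63: 4 bp
  63→71: 8 bp
  71→77: 6 bp
  77→84: 7 bp
  84→89: 5 bp
  89→93: 4 bp
  93→108: 15 bp
  108→110: 2 bp
  110→122: 12 bp
  122→133: 11 bp
  133→139: 6 bp
  139→155: 16 bp
  155→162: 7 bp
  162→168: 6 bp
  168→176: 8 bp
  176→181: 5 bp
  181→192: 11 bp
  192→204: 12 bp
  204→212: 8 bp
  212→16 (wrap): 220-212+16 = 24 bp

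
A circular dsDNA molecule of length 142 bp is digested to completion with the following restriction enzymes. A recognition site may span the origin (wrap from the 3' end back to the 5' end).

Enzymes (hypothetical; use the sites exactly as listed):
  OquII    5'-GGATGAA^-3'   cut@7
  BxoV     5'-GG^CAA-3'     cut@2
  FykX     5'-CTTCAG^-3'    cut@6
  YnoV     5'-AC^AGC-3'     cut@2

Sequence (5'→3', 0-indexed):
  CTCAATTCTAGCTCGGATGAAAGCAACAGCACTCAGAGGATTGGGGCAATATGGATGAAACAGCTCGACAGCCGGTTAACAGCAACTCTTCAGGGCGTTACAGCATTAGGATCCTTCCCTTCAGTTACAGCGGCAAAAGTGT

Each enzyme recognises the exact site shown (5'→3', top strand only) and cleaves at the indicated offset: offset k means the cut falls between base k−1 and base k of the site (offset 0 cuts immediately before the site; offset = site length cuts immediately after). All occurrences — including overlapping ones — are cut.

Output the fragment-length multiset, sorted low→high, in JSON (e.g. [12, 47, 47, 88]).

Scan for sites:
  OquII (GGATGAA, off=7): starts [14, 52] → cuts [21, 59]
  BxoV (GGCAA, off=2): starts [44, 131] → cuts [46, 133]
  FykX (CTTCAG, off=6): starts [87, 118] → cuts [93, 124]
  YnoV (ACAGC, off=2): starts [25, 59, 67, 78, 99, 126] → cuts [27, 61, 69, 80, 101, 128]

All cut coordinates (distinct, sorted): [21, 27, 46, 59, 61, 69, 80, 93, 101, 124, 128, 133]

Fragment lengths:
  21→27: 6 bp
  27→46: 19 bp
  46→59: 13 bp
  59→61: 2 bp
  61→69: 8 bp
  69→80: 11 bp
  80→93: 13 bp
  93→101: 8 bp
  101→124: 23 bp
  124→128: 4 bp
  128→133: 5 bp
  133→21 (wrap): 142-133+21 = 30 bp

[2,4,5,6,8,8,11,13,13,19,23,30]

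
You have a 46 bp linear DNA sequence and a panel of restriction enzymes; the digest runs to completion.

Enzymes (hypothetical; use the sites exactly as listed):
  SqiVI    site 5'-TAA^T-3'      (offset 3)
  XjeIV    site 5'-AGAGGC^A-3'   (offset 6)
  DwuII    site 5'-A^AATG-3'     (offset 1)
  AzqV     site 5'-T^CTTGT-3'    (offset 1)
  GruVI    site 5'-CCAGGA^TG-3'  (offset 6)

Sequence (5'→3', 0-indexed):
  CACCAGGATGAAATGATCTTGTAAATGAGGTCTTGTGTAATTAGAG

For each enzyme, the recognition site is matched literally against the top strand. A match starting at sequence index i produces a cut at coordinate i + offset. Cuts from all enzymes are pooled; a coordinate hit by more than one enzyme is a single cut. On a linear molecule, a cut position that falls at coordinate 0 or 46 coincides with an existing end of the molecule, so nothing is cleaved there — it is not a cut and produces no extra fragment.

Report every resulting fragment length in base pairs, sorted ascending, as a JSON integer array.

[3,6,6,6,8,8,9]

Scan for sites:
  SqiVI TAAT/3: at [37] ⇒ [40]
  XjeIV (AGAGGCA, off=6): no sites
  DwuII AAATG/1: at [10, 22] ⇒ [11, 23]
  AzqV TCTTGT/1: at [16, 30] ⇒ [17, 31]
  GruVI CCAGGATG/6: at [2] ⇒ [8]

Pooled cuts: [8, 11, 17, 23, 31, 40]

Fragments:
  [0,8): 8 bp
  [8,11): 3 bp
  [11,17): 6 bp
  [17,23): 6 bp
  [23,31): 8 bp
  [31,40): 9 bp
  [40,46): 6 bp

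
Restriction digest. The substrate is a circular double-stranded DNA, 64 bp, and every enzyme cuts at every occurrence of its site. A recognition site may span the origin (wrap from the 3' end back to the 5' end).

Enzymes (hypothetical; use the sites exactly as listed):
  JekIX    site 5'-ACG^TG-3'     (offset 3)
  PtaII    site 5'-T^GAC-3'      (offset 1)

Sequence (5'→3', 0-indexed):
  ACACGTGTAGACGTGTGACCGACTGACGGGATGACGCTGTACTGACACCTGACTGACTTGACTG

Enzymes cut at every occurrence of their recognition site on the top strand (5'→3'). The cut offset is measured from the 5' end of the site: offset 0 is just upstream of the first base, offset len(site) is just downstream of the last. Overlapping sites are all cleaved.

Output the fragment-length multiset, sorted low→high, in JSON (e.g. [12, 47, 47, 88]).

[3,4,4,5,6,7,8,8,8,11]

Site scan:
  JekIX (ACGTG, off=3): starts [2, 10] → cuts [5, 13]
  PtaII (TGAC, off=1): starts [15, 23, 31, 42, 49, 53, 58, 62] → cuts [16, 24, 32, 43, 50, 54, 59, 63]

Pooled cuts: [5, 13, 16, 24, 32, 43, 50, 54, 59, 63]

Fragments:
  5→13: 8 bp
  13→16: 3 bp
  16→24: 8 bp
  24→32: 8 bp
  32→43: 11 bp
  43→50: 7 bp
  50→54: 4 bp
  54→59: 5 bp
  59→63: 4 bp
  63→5 (wrap): 64-63+5 = 6 bp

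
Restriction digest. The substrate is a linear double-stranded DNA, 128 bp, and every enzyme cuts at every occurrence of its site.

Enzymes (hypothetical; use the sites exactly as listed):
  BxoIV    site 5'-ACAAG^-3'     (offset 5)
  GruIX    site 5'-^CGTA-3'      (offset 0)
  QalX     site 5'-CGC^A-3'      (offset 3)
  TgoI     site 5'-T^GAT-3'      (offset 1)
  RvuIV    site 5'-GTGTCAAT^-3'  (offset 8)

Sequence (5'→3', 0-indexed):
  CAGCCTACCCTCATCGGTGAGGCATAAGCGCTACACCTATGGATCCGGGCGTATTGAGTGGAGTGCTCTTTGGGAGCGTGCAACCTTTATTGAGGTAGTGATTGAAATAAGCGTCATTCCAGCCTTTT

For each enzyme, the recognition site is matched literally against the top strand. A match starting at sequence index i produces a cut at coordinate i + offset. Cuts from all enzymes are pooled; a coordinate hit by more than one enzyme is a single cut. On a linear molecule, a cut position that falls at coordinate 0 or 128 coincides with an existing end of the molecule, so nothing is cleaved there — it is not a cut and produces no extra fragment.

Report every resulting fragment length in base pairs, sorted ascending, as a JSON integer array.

Scan for sites:
  BxoIV (ACAAG, off=5): no sites
  GruIX CGTA/0: at [49] ⇒ [49]
  QalX (CGCA, off=3): no sites
  TgoI TGAT/1: at [98] ⇒ [99]
  RvuIV (GTGTCAAT, off=8): no sites

Pooled cuts: [49, 99]

Fragments:
  [0,49): 49 bp
  [49,99): 50 bp
  [99,128): 29 bp

[29,49,50]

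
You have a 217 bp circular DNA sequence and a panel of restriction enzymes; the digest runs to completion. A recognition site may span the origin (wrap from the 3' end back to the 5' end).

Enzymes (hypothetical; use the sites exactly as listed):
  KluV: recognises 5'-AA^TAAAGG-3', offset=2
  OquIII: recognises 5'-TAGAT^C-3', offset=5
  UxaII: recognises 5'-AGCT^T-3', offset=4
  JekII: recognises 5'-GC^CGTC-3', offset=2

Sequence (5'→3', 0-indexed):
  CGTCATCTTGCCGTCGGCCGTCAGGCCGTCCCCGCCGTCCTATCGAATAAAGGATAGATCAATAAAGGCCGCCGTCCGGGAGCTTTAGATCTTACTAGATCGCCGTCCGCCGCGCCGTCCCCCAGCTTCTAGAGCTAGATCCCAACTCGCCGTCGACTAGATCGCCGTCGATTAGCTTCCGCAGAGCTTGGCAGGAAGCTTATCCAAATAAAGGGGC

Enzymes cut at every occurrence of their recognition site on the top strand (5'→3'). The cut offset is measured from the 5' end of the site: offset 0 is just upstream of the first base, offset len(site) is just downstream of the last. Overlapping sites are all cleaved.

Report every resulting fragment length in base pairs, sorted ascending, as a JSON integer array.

Scan for sites:
  KluV AATAAAGG/2: at [45, 60, 206] ⇒ [47, 62, 208]
  OquIII TAGATC/5: at [54, 85, 95, 135, 157] ⇒ [59, 90, 100, 140, 162]
  UxaII AGCTT/4: at [80, 123, 173, 184, 196] ⇒ [84, 127, 177, 188, 200]
  JekII GCCGTC/2: at [9, 16, 24, 33, 70, 101, 113, 148, 163, 215] ⇒ [0, 11, 18, 26, 35, 72, 103, 115, 150, 165]

All cut coordinates (distinct, sorted): [0, 11, 18, 26, 35, 47, 59, 62, 72, 84, 90, 100, 103, 115, 127, 140, 150, 162, 165, 177, 188, 200, 208]

Fragment lengths:
  0→11: 11 bp
  11→18: 7 bp
  18→26: 8 bp
  26→35: 9 bp
  35→47: 12 bp
  47→59: 12 bp
  59→62: 3 bp
  62→72: 10 bp
  72→84: 12 bp
  84→90: 6 bp
  90→100: 10 bp
  100→103: 3 bp
  103→115: 12 bp
  115→127: 12 bp
  127→140: 13 bp
  140→150: 10 bp
  150→162: 12 bp
  162→165: 3 bp
  165→177: 12 bp
  177→188: 11 bp
  188→200: 12 bp
  200→208: 8 bp
  208→0 (wrap): 217-208+0 = 9 bp

[3,3,3,6,7,8,8,9,9,10,10,10,11,11,12,12,12,12,12,12,12,12,13]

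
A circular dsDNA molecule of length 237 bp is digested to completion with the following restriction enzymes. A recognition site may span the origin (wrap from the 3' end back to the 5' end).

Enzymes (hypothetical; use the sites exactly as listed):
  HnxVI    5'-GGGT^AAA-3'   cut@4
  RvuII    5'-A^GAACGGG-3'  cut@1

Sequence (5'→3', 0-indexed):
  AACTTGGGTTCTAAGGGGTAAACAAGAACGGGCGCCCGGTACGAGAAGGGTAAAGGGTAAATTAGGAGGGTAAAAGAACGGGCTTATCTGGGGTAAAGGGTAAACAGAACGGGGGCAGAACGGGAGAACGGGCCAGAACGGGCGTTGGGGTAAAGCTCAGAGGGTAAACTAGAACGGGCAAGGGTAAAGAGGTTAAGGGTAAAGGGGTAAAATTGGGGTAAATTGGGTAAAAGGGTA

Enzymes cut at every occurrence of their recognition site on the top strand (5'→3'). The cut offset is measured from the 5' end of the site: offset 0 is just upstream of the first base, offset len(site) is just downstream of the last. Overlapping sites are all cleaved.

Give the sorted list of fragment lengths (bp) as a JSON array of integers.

Site scan:
  HnxVI GGGTAAA/4: at [15, 47, 54, 67, 90, 97, 147, 161, 181, 196, 204, 215, 224, 232] ⇒ [19, 51, 58, 71, 94, 101, 151, 165, 185, 200, 208, 219, 228, 236]
  RvuII AGAACGGG/1: at [24, 74, 105, 116, 124, 134, 170] ⇒ [25, 75, 106, 117, 125, 135, 171]

Pooled cuts: [19, 25, 51, 58, 71, 75, 94, 101, 106, 117, 125, 135, 151, 165, 171, 185, 200, 208, 219, 228, 236]

Fragments:
  19→25: 6 bp
  25→51: 26 bp
  51→58: 7 bp
  58→71: 13 bp
  71→75: 4 bp
  75→94: 19 bp
  94→101: 7 bp
  101→106: 5 bp
  106→117: 11 bp
  117→125: 8 bp
  125→135: 10 bp
  135→151: 16 bp
  151→165: 14 bp
  165→171: 6 bp
  171→185: 14 bp
  185→200: 15 bp
  200→208: 8 bp
  208→219: 11 bp
  219→228: 9 bp
  228→236: 8 bp
  236→19 (wrap): 237-236+19 = 20 bp

[4,5,6,6,7,7,8,8,8,9,10,11,11,13,14,14,15,16,19,20,26]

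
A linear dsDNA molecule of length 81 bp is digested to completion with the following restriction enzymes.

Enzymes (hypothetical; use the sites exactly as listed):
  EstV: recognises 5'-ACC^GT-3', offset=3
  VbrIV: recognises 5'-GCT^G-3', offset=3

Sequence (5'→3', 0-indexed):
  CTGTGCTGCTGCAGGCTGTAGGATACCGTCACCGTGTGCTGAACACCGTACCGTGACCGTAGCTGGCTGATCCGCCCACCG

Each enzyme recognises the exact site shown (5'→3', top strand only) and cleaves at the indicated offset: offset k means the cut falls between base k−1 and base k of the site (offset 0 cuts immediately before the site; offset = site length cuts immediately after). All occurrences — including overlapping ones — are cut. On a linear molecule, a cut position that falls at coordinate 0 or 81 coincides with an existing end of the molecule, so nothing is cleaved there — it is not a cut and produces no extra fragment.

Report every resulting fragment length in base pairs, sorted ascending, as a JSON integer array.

Site scan:
  EstV (ACCGT, off=3): starts [24, 30, 44, 49, 55] → cuts [27, 33, 47, 52, 58]
  VbrIV (GCTG, off=3): starts [4, 7, 14, 37, 61, 65] → cuts [7, 10, 17, 40, 64, 68]

All cut coordinates (distinct, sorted): [7, 10, 17, 27, 33, 40, 47, 52, 58, 64, 68]

Fragments:
  [0,7): 7 bp
  [7,10): 3 bp
  [10,17): 7 bp
  [17,27): 10 bp
  [27,33): 6 bp
  [33,40): 7 bp
  [40,47): 7 bp
  [47,52): 5 bp
  [52,58): 6 bp
  [58,64): 6 bp
  [64,68): 4 bp
  [68,81): 13 bp

[3,4,5,6,6,6,7,7,7,7,10,13]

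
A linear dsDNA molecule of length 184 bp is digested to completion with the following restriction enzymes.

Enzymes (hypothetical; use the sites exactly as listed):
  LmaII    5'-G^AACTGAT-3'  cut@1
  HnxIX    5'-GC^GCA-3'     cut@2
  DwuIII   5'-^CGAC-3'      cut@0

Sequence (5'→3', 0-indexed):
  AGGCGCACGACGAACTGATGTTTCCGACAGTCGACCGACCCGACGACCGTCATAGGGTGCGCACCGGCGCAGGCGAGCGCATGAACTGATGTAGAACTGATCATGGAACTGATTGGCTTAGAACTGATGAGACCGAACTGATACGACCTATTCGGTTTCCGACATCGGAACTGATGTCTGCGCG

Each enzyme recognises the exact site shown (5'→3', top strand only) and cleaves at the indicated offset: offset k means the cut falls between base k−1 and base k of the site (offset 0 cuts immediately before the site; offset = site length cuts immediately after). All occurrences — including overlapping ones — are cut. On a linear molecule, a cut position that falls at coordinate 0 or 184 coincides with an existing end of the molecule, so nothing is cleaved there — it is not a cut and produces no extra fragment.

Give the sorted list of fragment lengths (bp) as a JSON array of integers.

[3,3,4,4,5,5,5,7,8,8,9,10,11,12,12,14,15,16,16,17]

Per-enzyme occurrences:
  LmaII GAACTGAT/1: at [11, 82, 93, 105, 120, 134, 167] ⇒ [12, 83, 94, 106, 121, 135, 168]
  HnxIX GCGCA/2: at [2, 58, 66, 76] ⇒ [4, 60, 68, 78]
  DwuIII CGAC/0: at [7, 24, 31, 35, 40, 43, 143, 159] ⇒ [7, 24, 31, 35, 40, 43, 143, 159]

All cut coordinates (distinct, sorted): [4, 7, 12, 24, 31, 35, 40, 43, 60, 68, 78, 83, 94, 106, 121, 135, 143, 159, 168]

Fragment lengths:
  [0,4): 4 bp
  [4,7): 3 bp
  [7,12): 5 bp
  [12,24): 12 bp
  [24,31): 7 bp
  [31,35): 4 bp
  [35,40): 5 bp
  [40,43): 3 bp
  [43,60): 17 bp
  [60,68): 8 bp
  [68,78): 10 bp
  [78,83): 5 bp
  [83,94): 11 bp
  [94,106): 12 bp
  [106,121): 15 bp
  [121,135): 14 bp
  [135,143): 8 bp
  [143,159): 16 bp
  [159,168): 9 bp
  [168,184): 16 bp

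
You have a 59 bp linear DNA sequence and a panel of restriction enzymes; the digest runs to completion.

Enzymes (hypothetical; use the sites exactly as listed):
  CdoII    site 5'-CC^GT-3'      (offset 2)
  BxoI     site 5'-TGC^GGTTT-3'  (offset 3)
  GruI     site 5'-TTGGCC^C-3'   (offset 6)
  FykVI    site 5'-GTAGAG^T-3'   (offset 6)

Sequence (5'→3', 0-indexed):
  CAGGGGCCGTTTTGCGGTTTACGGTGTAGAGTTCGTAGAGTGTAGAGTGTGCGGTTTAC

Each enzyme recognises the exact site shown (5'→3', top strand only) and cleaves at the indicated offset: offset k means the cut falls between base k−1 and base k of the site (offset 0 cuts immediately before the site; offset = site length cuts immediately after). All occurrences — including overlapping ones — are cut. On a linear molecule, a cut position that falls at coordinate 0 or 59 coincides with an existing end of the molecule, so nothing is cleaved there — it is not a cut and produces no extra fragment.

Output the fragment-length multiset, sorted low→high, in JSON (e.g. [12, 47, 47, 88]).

Per-enzyme occurrences:
  CdoII CCGT/2: at [6] ⇒ [8]
  BxoI TGCGGTTT/3: at [12, 49] ⇒ [15, 52]
  GruI (TTGGCCC, off=6): no sites
  FykVI GTAGAGT/6: at [25, 34, 41] ⇒ [31, 40, 47]

Pooled cuts: [8, 15, 31, 40, 47, 52]

Fragment lengths:
  [0,8): 8 bp
  [8,15): 7 bp
  [15,31): 16 bp
  [31,40): 9 bp
  [40,47): 7 bp
  [47,52): 5 bp
  [52,59): 7 bp

[5,7,7,7,8,9,16]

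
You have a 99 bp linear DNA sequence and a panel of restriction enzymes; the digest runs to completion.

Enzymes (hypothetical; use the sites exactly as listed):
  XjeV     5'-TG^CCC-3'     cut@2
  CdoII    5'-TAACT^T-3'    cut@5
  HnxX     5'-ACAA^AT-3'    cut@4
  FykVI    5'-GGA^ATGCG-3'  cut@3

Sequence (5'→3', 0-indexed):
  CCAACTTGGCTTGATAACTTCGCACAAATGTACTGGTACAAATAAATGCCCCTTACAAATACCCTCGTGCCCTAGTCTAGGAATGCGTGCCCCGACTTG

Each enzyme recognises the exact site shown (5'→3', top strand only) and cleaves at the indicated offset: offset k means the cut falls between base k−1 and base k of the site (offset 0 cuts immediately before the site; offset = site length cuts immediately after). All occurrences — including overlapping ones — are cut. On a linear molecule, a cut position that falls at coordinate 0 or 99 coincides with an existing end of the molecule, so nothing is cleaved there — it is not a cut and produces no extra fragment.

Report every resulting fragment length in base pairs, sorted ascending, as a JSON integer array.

[7,7,8,10,10,11,13,14,19]

Per-enzyme occurrences:
  XjeV (TGCCC, off=2): starts [46, 67, 87] → cuts [48, 69, 89]
  CdoII (TAACTT, off=5): starts [14] → cuts [19]
  HnxX (ACAAAT, off=4): starts [23, 37, 54] → cuts [27, 41, 58]
  FykVI (GGAATGCG, off=3): starts [79] → cuts [82]

Pooled cuts: [19, 27, 41, 48, 58, 69, 82, 89]

Fragment lengths:
  [0,19): 19 bp
  [19,27): 8 bp
  [27,41): 14 bp
  [41,48): 7 bp
  [48,58): 10 bp
  [58,69): 11 bp
  [69,82): 13 bp
  [82,89): 7 bp
  [89,99): 10 bp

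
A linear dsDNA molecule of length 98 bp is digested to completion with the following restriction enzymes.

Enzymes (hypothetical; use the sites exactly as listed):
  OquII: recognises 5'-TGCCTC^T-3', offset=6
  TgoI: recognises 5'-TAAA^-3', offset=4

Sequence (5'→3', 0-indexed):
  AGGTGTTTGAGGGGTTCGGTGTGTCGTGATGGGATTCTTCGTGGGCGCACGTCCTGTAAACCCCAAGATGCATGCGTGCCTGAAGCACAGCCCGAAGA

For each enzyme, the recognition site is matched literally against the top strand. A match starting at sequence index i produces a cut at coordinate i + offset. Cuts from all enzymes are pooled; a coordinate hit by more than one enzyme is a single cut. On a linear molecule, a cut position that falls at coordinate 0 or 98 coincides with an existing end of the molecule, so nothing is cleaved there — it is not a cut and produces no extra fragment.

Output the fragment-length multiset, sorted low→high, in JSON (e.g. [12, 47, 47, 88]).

[38,60]

Site scan:
  OquII (TGCCTCT, off=6): no sites
  TgoI (TAAA, off=4): starts [56] → cuts [60]

Pooled cuts: [60]

Fragments:
  [0,60): 60 bp
  [60,98): 38 bp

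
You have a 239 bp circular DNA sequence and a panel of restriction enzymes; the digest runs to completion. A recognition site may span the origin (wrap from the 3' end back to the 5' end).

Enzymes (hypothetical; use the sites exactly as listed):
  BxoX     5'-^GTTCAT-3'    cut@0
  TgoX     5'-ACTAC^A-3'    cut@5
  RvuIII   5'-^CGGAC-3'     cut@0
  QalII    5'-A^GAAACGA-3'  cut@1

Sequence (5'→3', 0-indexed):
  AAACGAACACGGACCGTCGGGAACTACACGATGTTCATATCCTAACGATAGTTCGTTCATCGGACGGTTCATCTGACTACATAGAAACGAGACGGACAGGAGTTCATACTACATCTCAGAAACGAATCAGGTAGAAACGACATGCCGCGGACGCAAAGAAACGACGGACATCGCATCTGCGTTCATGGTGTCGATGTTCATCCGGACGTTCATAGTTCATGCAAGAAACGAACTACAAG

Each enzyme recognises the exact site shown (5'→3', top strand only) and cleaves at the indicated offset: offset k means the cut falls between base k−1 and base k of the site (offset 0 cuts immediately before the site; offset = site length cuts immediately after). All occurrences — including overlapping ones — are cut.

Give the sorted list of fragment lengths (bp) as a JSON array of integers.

Scan for sites:
  BxoX GTTCAT/0: at [32, 54, 66, 101, 180, 195, 207, 214] ⇒ [32, 54, 66, 101, 180, 195, 207, 214]
  TgoX ACTACA/5: at [22, 75, 107, 231] ⇒ [27, 80, 112, 236]
  RvuIII CGGAC/0: at [9, 60, 92, 147, 164, 202] ⇒ [9, 60, 92, 147, 164, 202]
  QalII AGAAACGA/1: at [82, 117, 132, 156, 223, 237] ⇒ [83, 118, 133, 157, 224, 238]

All cut coordinates (distinct, sorted): [9, 27, 32, 54, 60, 66, 80, 83, 92, 101, 112, 118, 133, 147, 157, 164, 180, 195, 202, 207, 214, 224, 236, 238]

Fragment lengths:
  9→27: 18 bp
  27→32: 5 bp
  32→54: 22 bp
  54→60: 6 bp
  60→66: 6 bp
  66→80: 14 bp
  80→83: 3 bp
  83→92: 9 bp
  92→101: 9 bp
  101→112: 11 bp
  112→118: 6 bp
  118→133: 15 bp
  133→147: 14 bp
  147→157: 10 bp
  157→164: 7 bp
  164→180: 16 bp
  180→195: 15 bp
  195→202: 7 bp
  202→207: 5 bp
  207→214: 7 bp
  214→224: 10 bp
  224→236: 12 bp
  236→238: 2 bp
  238→9 (wrap): 239-238+9 = 10 bp

[2,3,5,5,6,6,6,7,7,7,9,9,10,10,10,11,12,14,14,15,15,16,18,22]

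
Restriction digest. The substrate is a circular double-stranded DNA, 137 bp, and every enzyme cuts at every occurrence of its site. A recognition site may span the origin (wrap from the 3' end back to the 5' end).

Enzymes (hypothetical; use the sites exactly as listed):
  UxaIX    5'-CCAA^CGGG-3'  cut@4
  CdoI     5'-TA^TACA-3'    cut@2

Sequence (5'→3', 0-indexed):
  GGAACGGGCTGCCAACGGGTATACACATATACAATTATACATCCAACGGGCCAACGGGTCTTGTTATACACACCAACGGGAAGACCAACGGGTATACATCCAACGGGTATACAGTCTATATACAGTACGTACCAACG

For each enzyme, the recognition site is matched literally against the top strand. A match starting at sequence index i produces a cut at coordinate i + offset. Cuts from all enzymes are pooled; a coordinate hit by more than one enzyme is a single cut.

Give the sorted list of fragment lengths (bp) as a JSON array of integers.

[6,6,6,8,8,8,9,9,10,11,12,12,15,17]

Per-enzyme occurrences:
  UxaIX (CCAACGGG, off=4): starts [11, 42, 50, 72, 84, 99, 131] → cuts [15, 46, 54, 76, 88, 103, 135]
  CdoI (TATACA, off=2): starts [19, 27, 35, 64, 92, 107, 118] → cuts [21, 29, 37, 66, 94, 109, 120]

All cut coordinates (distinct, sorted): [15, 21, 29, 37, 46, 54, 66, 76, 88, 94, 103, 109, 120, 135]

Fragments:
  15→21: 6 bp
  21→29: 8 bp
  29→37: 8 bp
  37→46: 9 bp
  46→54: 8 bp
  54→66: 12 bp
  66→76: 10 bp
  76→88: 12 bp
  88→94: 6 bp
  94→103: 9 bp
  103→109: 6 bp
  109→120: 11 bp
  120→135: 15 bp
  135→15 (wrap): 137-135+15 = 17 bp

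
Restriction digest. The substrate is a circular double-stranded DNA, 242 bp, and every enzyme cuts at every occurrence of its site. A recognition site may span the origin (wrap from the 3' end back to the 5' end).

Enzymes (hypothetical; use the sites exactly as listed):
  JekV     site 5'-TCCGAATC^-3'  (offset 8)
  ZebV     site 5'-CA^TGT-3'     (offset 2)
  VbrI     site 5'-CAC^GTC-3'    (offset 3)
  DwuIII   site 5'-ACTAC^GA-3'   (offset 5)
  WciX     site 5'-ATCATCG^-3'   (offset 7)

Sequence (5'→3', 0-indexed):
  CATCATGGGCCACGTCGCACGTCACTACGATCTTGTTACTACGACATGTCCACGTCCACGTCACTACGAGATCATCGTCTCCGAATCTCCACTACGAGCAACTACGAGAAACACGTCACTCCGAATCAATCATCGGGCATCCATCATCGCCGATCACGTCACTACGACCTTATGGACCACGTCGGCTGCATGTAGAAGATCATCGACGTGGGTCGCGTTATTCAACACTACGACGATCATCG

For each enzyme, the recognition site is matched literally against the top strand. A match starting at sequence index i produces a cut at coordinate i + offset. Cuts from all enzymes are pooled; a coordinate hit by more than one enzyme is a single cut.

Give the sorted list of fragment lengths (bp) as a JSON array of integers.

Site scan:
  JekV (TCCGAATC, off=8): starts [79, 119] → cuts [87, 127]
  ZebV (CATGT, off=2): starts [44, 188] → cuts [46, 190]
  VbrI (CACGTC, off=3): starts [10, 17, 50, 56, 111, 154, 177] → cuts [13, 20, 53, 59, 114, 157, 180]
  DwuIII (ACTACGA, off=5): starts [23, 37, 62, 90, 100, 160, 226] → cuts [28, 42, 67, 95, 105, 165, 231]
  WciX (ATCATCG, off=7): starts [70, 128, 142, 198, 235] → cuts [0, 77, 135, 149, 205]

All cut coordinates (distinct, sorted): [0, 13, 20, 28, 42, 46, 53, 59, 67, 77, 87, 95, 105, 114, 127, 135, 149, 157, 165, 180, 190, 205, 231]

Fragments:
  0→13: 13 bp
  13→20: 7 bp
  20→28: 8 bp
  28→42: 14 bp
  42→46: 4 bp
  46→53: 7 bp
  53→59: 6 bp
  59→67: 8 bp
  67→77: 10 bp
  77→87: 10 bp
  87→95: 8 bp
  95→105: 10 bp
  105→114: 9 bp
  114→127: 13 bp
  127→135: 8 bp
  135→149: 14 bp
  149→157: 8 bp
  157→165: 8 bp
  165→180: 15 bp
  180→190: 10 bp
  190→205: 15 bp
  205→231: 26 bp
  231→0 (wrap): 242-231+0 = 11 bp

[4,6,7,7,8,8,8,8,8,8,9,10,10,10,10,11,13,13,14,14,15,15,26]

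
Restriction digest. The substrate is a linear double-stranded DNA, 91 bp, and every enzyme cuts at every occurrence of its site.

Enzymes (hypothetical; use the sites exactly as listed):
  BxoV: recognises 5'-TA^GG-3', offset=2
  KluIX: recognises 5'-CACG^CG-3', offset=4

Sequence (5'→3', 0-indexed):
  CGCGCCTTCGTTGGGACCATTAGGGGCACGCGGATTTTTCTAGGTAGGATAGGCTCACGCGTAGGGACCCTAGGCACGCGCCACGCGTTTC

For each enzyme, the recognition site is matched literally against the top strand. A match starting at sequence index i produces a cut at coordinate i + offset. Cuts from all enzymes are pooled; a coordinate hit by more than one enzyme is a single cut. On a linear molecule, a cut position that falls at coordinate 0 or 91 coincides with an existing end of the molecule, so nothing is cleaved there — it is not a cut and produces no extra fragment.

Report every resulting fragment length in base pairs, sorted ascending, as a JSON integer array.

[4,4,5,6,6,7,8,8,9,12,22]

Scan for sites:
  BxoV TAGG/2: at [20, 40, 44, 49, 61, 70] ⇒ [22, 42, 46, 51, 63, 72]
  KluIX CACGCG/4: at [26, 55, 74, 81] ⇒ [30, 59, 78, 85]

All cut coordinates (distinct, sorted): [22, 30, 42, 46, 51, 59, 63, 72, 78, 85]

Fragment lengths:
  [0,22): 22 bp
  [22,30): 8 bp
  [30,42): 12 bp
  [42,46): 4 bp
  [46,51): 5 bp
  [51,59): 8 bp
  [59,63): 4 bp
  [63,72): 9 bp
  [72,78): 6 bp
  [78,85): 7 bp
  [85,91): 6 bp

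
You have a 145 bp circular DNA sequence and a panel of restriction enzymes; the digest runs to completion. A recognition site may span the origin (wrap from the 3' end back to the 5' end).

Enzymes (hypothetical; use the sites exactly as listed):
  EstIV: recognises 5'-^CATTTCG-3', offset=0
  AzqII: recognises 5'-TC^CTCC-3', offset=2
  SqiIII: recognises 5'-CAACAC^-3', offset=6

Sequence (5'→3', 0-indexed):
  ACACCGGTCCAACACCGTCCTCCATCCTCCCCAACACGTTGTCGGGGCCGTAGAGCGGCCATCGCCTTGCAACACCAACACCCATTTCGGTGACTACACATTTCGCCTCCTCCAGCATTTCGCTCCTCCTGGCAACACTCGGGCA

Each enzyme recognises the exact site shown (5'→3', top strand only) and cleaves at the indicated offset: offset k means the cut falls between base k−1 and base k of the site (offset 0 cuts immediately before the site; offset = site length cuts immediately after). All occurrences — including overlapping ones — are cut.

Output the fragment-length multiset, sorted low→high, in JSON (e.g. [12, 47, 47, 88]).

Per-enzyme occurrences:
  EstIV (CATTTCG, off=0): starts [82, 98, 115] → cuts [82, 98, 115]
  AzqII (TCCTCC, off=2): starts [17, 24, 107, 123] → cuts [19, 26, 109, 125]
  SqiIII (CAACAC, off=6): starts [9, 31, 69, 75, 132, 143] → cuts [4, 15, 37, 75, 81, 138]

All cut coordinates (distinct, sorted): [4, 15, 19, 26, 37, 75, 81, 82, 98, 109, 115, 125, 138]

Fragments:
  4→15: 11 bp
  15→19: 4 bp
  19→26: 7 bp
  26→37: 11 bp
  37→75: 38 bp
  75→81: 6 bp
  81→82: 1 bp
  82→98: 16 bp
  98→109: 11 bp
  109→115: 6 bp
  115→125: 10 bp
  125→138: 13 bp
  138→4 (wrap): 145-138+4 = 11 bp

[1,4,6,6,7,10,11,11,11,11,13,16,38]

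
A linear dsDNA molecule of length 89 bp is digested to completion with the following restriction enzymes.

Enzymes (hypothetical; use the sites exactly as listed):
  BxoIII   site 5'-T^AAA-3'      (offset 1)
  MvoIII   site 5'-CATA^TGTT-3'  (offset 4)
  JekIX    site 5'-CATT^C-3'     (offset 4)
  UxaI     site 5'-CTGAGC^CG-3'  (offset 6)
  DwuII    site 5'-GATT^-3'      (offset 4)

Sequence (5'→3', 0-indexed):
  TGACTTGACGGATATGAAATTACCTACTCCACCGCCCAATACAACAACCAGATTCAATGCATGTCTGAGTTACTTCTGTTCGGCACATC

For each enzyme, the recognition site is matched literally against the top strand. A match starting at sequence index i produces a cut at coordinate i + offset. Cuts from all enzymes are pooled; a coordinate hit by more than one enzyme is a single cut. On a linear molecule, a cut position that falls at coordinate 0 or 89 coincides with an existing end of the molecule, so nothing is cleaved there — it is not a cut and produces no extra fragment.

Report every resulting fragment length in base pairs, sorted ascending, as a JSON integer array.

Per-enzyme occurrences:
  BxoIII (TAAA, off=1): no sites
  MvoIII (CATATGTT, off=4): no sites
  JekIX (CATTC, off=4): no sites
  UxaI (CTGAGCCG, off=6): no sites
  DwuII GATT/4: at [50] ⇒ [54]

Pooled cuts: [54]

Fragments:
  [0,54): 54 bp
  [54,89): 35 bp

[35,54]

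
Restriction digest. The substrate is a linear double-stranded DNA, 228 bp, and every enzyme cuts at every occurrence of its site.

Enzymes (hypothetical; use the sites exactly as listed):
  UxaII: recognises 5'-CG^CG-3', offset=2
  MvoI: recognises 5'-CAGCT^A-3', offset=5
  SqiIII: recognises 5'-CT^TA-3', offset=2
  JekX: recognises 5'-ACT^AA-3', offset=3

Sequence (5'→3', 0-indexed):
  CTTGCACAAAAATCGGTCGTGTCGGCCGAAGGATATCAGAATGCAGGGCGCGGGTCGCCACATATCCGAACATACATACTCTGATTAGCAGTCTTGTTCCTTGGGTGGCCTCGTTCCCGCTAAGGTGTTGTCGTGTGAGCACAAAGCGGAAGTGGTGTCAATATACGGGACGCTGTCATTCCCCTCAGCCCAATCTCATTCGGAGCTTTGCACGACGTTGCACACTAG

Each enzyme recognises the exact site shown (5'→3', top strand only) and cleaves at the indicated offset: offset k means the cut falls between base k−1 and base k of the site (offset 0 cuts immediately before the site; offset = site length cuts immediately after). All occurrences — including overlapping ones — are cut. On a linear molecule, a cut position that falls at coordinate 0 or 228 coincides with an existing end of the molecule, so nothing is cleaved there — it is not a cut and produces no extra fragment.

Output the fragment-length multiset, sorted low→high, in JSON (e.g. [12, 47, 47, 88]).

Per-enzyme occurrences:
  UxaII CGCG/2: at [48] ⇒ [50]
  MvoI (CAGCTA, off=5): no sites
  SqiIII (CTTA, off=2): no sites
  JekX (ACTAA, off=3): no sites

All cut coordinates (distinct, sorted): [50]

Fragment lengths:
  [0,50): 50 bp
  [50,228): 178 bp

[50,178]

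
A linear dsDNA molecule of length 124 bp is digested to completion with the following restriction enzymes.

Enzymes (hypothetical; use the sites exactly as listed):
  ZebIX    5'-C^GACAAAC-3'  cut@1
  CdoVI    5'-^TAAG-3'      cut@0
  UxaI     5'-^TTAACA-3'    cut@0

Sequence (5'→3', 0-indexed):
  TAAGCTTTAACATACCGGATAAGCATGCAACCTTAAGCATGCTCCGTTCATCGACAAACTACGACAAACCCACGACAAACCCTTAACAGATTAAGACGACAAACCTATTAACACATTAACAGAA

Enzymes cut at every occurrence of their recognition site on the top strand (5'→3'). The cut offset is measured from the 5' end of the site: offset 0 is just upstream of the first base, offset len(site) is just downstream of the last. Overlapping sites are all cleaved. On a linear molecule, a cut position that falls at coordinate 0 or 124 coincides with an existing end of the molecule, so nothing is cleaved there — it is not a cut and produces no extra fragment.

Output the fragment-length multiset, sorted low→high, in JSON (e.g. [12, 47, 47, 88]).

Per-enzyme occurrences:
  ZebIX CGACAAAC/1: at [51, 61, 72, 96] ⇒ [52, 62, 73, 97]
  CdoVI TAAG/0: at [0, 19, 33, 91] ⇒ [19, 33, 91] (position 0 is a terminus of the linear molecule — no cut)
  UxaI TTAACA/0: at [6, 82, 107, 115] ⇒ [6, 82, 107, 115]

Pooled cuts: [6, 19, 33, 52, 62, 73, 82, 91, 97, 107, 115]

Fragment lengths:
  [0,6): 6 bp
  [6,19): 13 bp
  [19,33): 14 bp
  [33,52): 19 bp
  [52,62): 10 bp
  [62,73): 11 bp
  [73,82): 9 bp
  [82,91): 9 bp
  [91,97): 6 bp
  [97,107): 10 bp
  [107,115): 8 bp
  [115,124): 9 bp

[6,6,8,9,9,9,10,10,11,13,14,19]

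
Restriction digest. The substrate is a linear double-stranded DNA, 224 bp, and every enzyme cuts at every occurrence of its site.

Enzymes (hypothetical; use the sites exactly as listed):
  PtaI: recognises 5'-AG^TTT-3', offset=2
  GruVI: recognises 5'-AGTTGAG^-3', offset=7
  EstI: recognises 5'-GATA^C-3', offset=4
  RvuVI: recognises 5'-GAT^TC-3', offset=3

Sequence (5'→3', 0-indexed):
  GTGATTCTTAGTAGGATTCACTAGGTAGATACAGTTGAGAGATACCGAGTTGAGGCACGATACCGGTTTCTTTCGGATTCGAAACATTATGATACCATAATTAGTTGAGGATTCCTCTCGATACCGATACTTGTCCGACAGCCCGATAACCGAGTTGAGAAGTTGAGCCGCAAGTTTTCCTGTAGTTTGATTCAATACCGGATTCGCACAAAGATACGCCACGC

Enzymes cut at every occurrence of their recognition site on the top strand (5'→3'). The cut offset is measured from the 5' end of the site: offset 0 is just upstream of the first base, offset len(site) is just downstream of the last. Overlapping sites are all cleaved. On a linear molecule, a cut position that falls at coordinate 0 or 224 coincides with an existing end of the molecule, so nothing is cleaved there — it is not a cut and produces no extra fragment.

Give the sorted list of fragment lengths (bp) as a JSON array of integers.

Scan for sites:
  PtaI AGTTT/2: at [172, 183] ⇒ [174, 185]
  GruVI AGTTGAG/7: at [32, 47, 102, 152, 160] ⇒ [39, 54, 109, 159, 167]
  EstI GATAC/4: at [27, 40, 58, 90, 119, 125, 212] ⇒ [31, 44, 62, 94, 123, 129, 216]
  RvuVI GATTC/3: at [2, 14, 75, 109, 188, 200] ⇒ [5, 17, 78, 112, 191, 203]

Pooled cuts: [5, 17, 31, 39, 44, 54, 62, 78, 94, 109, 112, 123, 129, 159, 167, 174, 185, 191, 203, 216]

Fragments:
  [0,5): 5 bp
  [5,17): 12 bp
  [17,31): 14 bp
  [31,39): 8 bp
  [39,44): 5 bp
  [44,54): 10 bp
  [54,62): 8 bp
  [62,78): 16 bp
  [78,94): 16 bp
  [94,109): 15 bp
  [109,112): 3 bp
  [112,123): 11 bp
  [123,129): 6 bp
  [129,159): 30 bp
  [159,167): 8 bp
  [167,174): 7 bp
  [174,185): 11 bp
  [185,191): 6 bp
  [191,203): 12 bp
  [203,216): 13 bp
  [216,224): 8 bp

[3,5,5,6,6,7,8,8,8,8,10,11,11,12,12,13,14,15,16,16,30]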